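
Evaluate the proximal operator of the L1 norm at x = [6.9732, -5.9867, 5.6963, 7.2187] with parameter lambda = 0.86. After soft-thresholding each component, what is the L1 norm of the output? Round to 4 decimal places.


Soft-thresholding with lambda = 0.86:
prox(6.9732) = sign(6.9732)*max(|6.9732| - 0.86, 0) = 6.1132
prox(-5.9867) = sign(-5.9867)*max(|-5.9867| - 0.86, 0) = -5.1267
prox(5.6963) = sign(5.6963)*max(|5.6963| - 0.86, 0) = 4.8363
prox(7.2187) = sign(7.2187)*max(|7.2187| - 0.86, 0) = 6.3587
prox(x) = [6.1132, -5.1267, 4.8363, 6.3587]
||prox(x)||_1 = 6.1132 + 5.1267 + 4.8363 + 6.3587 = 22.4349


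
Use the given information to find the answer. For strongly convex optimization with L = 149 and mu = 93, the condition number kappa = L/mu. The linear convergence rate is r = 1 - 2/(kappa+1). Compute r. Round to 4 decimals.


Step 1: Compute the condition number.
kappa = L/mu = 149/93 = 1.6022
Step 2: Compute the convergence rate.
r = 1 - 2/(kappa + 1) = 1 - 2*mu/(L + mu) = (L - mu)/(L + mu) = 56/242 = 0.2314


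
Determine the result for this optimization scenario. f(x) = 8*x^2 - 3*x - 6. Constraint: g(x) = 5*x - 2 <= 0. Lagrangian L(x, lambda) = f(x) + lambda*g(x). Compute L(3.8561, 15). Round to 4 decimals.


Step 1: Evaluate f(x).
f(3.8561) = 8*3.8561^2 - 3*3.8561 - 6 = 101.3878
Step 2: Evaluate g(x).
g(3.8561) = 5*3.8561 - 2 = 17.2805
Step 3: Compute Lagrangian.
L = 101.3878 + 15*17.2805 = 360.5953


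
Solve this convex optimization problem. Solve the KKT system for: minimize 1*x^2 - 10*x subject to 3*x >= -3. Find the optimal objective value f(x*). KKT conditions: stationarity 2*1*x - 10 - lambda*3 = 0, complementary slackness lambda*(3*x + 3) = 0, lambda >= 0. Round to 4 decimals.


Step 1: Try lambda = 0 (constraint inactive).
Stationarity: 2*1*x - 10 = 0
x* = 10/(2*1) = 5.0
Check constraint: 3*5.0 = 15.0 >= -3 -- satisfied.
Step 2: Compute optimal value.
f(x*) = 1*5.0^2 - 10*5.0 = -25.0


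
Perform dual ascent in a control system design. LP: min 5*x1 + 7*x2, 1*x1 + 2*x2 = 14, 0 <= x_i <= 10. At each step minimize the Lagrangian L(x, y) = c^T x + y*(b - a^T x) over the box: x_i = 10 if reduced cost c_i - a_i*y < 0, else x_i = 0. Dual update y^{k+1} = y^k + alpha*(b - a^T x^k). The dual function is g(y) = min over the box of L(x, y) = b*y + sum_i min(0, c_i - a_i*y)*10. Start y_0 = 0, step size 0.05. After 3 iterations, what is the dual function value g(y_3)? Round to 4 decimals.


Dual ascent for LP: min 5*x1 + 7*x2, 1*x1 + 2*x2 = 14, 0 <= x_i <= 10
Step 1: y^k = 0.0, reduced costs: (5.0, 7.0)
  x^k = (0.0, 0.0), subgradient = b - a^T x = 14.0
  y^{k+1} = 0.0 + 0.05*14.0 = 0.7
Step 2: y^k = 0.7, reduced costs: (4.3, 5.6)
  x^k = (0.0, 0.0), subgradient = b - a^T x = 14.0
  y^{k+1} = 0.7 + 0.05*14.0 = 1.4
Step 3: y^k = 1.4, reduced costs: (3.6, 4.2)
  x^k = (0.0, 0.0), subgradient = b - a^T x = 14.0
  y^{k+1} = 1.4 + 0.05*14.0 = 2.1
Dual objective at y_3 = 2.1: reduced costs (2.9, 2.8), box minimizer x = (0.0, 0.0)
g(y_3) = b*y + (c1 - a1*y)*x1 + (c2 - a2*y)*x2 = 14*2.1 + 2.9*0.0 + 2.8*0.0 = 29.4 + 0.0 + 0.0 = 29.4


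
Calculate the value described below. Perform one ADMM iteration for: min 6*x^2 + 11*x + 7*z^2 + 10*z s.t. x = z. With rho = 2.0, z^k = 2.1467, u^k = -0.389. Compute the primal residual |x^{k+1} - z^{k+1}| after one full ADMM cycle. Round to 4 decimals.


ADMM iteration with rho = 2.0, z^k = 2.1467, u^k = -0.389
Step 1: x-update.
Minimize 6*x^2 + 11*x + (2.0/2)*(x - 2.1467 - 0.389)^2
FOC: (2*6 + 2.0)*x = -11 + 2.0*(2.1467 + 0.389)
x^{k+1} = -0.4235
Step 2: z-update.
Minimize 7*z^2 + 10*z + (2.0/2)*(-0.4235 - z - 0.389)^2
FOC: (2*7 + 2.0)*z = -10 + 2.0*(-0.4235 - 0.389)
z^{k+1} = -0.7266
Step 3: u-update.
u^{k+1} = -0.389 - 0.4235 + 0.7266 = -0.0859
Step 4: Primal residual = |-0.4235 + 0.7266| = 0.3031


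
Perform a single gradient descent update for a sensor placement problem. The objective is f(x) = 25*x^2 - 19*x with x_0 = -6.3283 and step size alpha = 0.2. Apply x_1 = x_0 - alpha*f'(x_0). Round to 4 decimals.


We compute the gradient at x_0 and apply the update.
f'(x) = 50*x - 19
f'(-6.3283) = 50*-6.3283 - 19 = -335.415
x_1 = -6.3283 - 0.2*-335.415 = 60.7547


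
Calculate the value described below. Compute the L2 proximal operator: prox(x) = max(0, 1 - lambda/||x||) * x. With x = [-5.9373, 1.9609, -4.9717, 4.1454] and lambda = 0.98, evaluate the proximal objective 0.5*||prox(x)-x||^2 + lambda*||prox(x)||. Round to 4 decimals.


Step 1: Compute ||x||.
||x|| = 8.9999
Step 2: Compute scaling factor.
scale = max(0, 1 - 0.98/8.9999) = 0.8911
Step 3: prox(x) = [-5.2908, 1.7474, -4.4303, 3.694]
||prox(x)|| = 8.0199
Step 4: Proximal objective.
0.5*||prox-x||^2 = 0.4802
lambda*||prox|| = 7.8595
Total = 8.3397


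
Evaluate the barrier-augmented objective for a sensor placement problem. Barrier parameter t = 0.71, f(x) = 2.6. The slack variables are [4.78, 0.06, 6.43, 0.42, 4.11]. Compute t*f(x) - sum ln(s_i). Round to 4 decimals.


Step 1: Compute log-barrier.
ln values: [1.5644, -2.8134, 1.861, -0.8675, 1.4134]
phi = -(1.5644 - 2.8134 + 1.861 - 0.8675 + 1.4134) = -1.1579
Step 2: Compute augmented objective.
t*f(x) = 0.71*2.6 = 1.846
Total = 1.846 - 1.1579 = 0.6881


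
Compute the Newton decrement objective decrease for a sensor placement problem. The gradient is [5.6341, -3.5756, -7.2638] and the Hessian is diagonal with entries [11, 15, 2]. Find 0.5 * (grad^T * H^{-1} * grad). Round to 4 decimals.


Step 1: H is diagonal, so H^(-1) * g = [0.5122, -0.2384, -3.6319].
Step 2: g^T H^(-1) g = sum_i g_i^2 / H_ii
  = (5.6341)^2/11 + (-3.5756)^2/15 + (-7.2638)^2/2
  = 2.8857 + 0.8523 + 26.3814 = 30.1195
Step 3: Objective decrease = 0.5 * g^T H^(-1) g = 15.0597


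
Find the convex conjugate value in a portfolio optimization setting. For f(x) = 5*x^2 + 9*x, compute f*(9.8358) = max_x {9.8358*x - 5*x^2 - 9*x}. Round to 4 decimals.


f*(y) = sup_x {y*x - a*x^2 - b*x} = sup_x {(y-b)*x - a*x^2}
FOC: (y - b) - 2a*x = 0 => x* = (y - b)/(2a)
x* = (9.8358 - 9)/(2*5) = 0.0836
f*(9.8358) = (y-b)^2/(4a) = (9.8358 - 9)^2/(4*5)
= 0.6986/20 = 0.0349


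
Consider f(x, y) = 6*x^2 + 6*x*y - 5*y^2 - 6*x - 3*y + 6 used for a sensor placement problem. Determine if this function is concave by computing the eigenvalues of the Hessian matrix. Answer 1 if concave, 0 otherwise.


The Hessian of f(x,y) = 6*x^2 + 6*x*y - 5*y^2 - 6*x - 3*y + 6 is:
H = [[12, 6], [6, -10]]
Trace = 12 - 10 = 2
Determinant = 12*-10 - (6)^2 = -156
Discriminant = (2)^2 - 4*-156 = 628.0
Eigenvalues: lambda_1 = -11.53, lambda_2 = 13.53
The function is not concave.

0


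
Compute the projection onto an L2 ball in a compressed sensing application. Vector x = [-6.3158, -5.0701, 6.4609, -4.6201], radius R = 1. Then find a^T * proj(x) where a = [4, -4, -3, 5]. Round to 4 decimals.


Step 1: Compute ||x|| (intermediates to 6 decimals).
||x|| = sqrt((-6.3158)^2 + (-5.0701)^2 + 6.4609^2 + (-4.6201)^2) = 11.343888
Step 2: Project.
Since ||x|| > R, scale = R/||x|| = 1/11.343888 = 0.088153, proj(x) = scale * x
proj(x) = [-0.556757, -0.446945, 0.569548, -0.407276]
Step 3: Dot product.
a^T * proj(x) = 4*(-0.556757) - 4*(-0.446945) - 3*0.569548 + 5*(-0.407276) = -4.1843


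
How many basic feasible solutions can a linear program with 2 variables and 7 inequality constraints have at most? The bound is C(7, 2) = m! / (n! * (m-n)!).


Each vertex corresponds to some choice of n active constraints out of m, so the number of vertices is at most C(m, n) = m! / (n!(m-n)!).
m = 7, n = 2
Numerator: 7 * 6
Denominator: 2! = 2
C(7, 2) = 21


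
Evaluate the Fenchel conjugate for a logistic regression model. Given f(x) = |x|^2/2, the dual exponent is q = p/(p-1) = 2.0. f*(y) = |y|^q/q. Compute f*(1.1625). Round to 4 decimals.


The conjugate exponent q satisfies 1/p + 1/q = 1.
p = 2, so q = 2/(2 - 1) = 2.0
|y|^q = 1.1625^2.0 = 1.3514
f*(1.1625) = 1.3514 / 2.0 = 0.6757


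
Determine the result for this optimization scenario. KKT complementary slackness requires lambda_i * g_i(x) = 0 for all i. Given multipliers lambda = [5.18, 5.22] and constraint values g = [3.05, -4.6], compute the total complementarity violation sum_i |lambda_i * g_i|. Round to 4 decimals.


KKT complementary slackness check:
lambda_1 * g_1 = 5.18 * 3.05 = 15.799
lambda_2 * g_2 = 5.22 * -4.6 = -24.012
Total violation = 15.799 + 24.012 = 39.811


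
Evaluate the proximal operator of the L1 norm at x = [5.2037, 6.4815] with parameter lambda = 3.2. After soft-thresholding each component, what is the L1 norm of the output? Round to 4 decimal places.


Soft-thresholding with lambda = 3.2:
prox(5.2037) = sign(5.2037)*max(|5.2037| - 3.2, 0) = 2.0037
prox(6.4815) = sign(6.4815)*max(|6.4815| - 3.2, 0) = 3.2815
prox(x) = [2.0037, 3.2815]
||prox(x)||_1 = 2.0037 + 3.2815 = 5.2852


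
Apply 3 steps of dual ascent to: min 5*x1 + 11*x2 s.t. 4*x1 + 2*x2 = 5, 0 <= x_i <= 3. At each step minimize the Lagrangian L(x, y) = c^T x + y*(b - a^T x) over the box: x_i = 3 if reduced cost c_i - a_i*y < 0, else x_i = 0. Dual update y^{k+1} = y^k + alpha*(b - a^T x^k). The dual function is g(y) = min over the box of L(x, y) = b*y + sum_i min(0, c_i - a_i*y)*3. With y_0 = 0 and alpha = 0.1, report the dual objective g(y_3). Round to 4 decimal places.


Dual ascent for LP: min 5*x1 + 11*x2, 4*x1 + 2*x2 = 5, 0 <= x_i <= 3
Step 1: y^k = 0.0, reduced costs: (5.0, 11.0)
  x^k = (0.0, 0.0), subgradient = b - a^T x = 5.0
  y^{k+1} = 0.0 + 0.1*5.0 = 0.5
Step 2: y^k = 0.5, reduced costs: (3.0, 10.0)
  x^k = (0.0, 0.0), subgradient = b - a^T x = 5.0
  y^{k+1} = 0.5 + 0.1*5.0 = 1.0
Step 3: y^k = 1.0, reduced costs: (1.0, 9.0)
  x^k = (0.0, 0.0), subgradient = b - a^T x = 5.0
  y^{k+1} = 1.0 + 0.1*5.0 = 1.5
Dual objective at y_3 = 1.5: reduced costs (-1.0, 8.0), box minimizer x = (3.0, 0.0)
g(y_3) = b*y + (c1 - a1*y)*x1 + (c2 - a2*y)*x2 = 5*1.5 + (-1.0)*3.0 + 8.0*0.0 = 7.5 - 3.0 + 0.0 = 4.5


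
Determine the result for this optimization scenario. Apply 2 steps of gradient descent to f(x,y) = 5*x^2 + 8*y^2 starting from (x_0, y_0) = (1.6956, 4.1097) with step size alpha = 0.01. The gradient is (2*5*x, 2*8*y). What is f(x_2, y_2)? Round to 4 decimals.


Gradient descent on f(x,y) = 5*x^2 + 8*y^2.
Starting point: (1.6956, 4.1097), alpha = 0.01
Step 1: grad_x = 2*5*1.6956 = 16.956, grad_y = 2*8*4.1097 = 65.7552
  x_1 = 1.6956 - 0.01*16.956 = 1.526
  y_1 = 4.1097 - 0.01*65.7552 = 3.4521
Step 2: grad_x = 2*5*1.526 = 15.2604, grad_y = 2*8*3.4521 = 55.2344
  x_2 = 1.526 - 0.01*15.2604 = 1.3734
  y_2 = 3.4521 - 0.01*55.2344 = 2.8998
f(1.3734, 2.8998) = 5*1.3734^2 + 8*2.8998^2 = 76.7026


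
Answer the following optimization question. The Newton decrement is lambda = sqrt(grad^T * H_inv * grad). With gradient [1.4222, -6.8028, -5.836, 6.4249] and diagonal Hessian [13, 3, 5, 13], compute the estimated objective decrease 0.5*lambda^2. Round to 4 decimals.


Step 1: H is diagonal, so H^(-1) * g = [0.1094, -2.2676, -1.1672, 0.4942].
Step 2: g^T H^(-1) g = sum_i g_i^2 / H_ii
  = (1.4222)^2/13 + (-6.8028)^2/3 + (-5.836)^2/5 + (6.4249)^2/13
  = 0.1556 + 15.426 + 6.8118 + 3.1753 = 25.5687
Step 3: Objective decrease = 0.5 * g^T H^(-1) g = 12.7844


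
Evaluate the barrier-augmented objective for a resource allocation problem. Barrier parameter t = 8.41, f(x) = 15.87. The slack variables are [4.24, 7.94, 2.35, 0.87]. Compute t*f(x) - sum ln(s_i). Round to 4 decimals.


Step 1: Compute log-barrier.
ln values: [1.4446, 2.0719, 0.8544, -0.1393]
phi = -(1.4446 + 2.0719 + 0.8544 - 0.1393) = -4.2316
Step 2: Compute augmented objective.
t*f(x) = 8.41*15.87 = 133.4667
Total = 133.4667 - 4.2316 = 129.2351


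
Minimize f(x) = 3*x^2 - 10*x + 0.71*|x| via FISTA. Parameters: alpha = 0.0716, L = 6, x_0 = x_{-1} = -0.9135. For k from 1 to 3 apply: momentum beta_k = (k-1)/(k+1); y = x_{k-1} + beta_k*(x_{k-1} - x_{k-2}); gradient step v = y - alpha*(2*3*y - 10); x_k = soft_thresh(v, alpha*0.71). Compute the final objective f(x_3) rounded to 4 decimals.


FISTA on f(x) = 3*x^2 - 10*x + 0.71*|x|
L = 6, alpha = 0.0716
Iteration 1: beta = 0.0, y = -0.9135 + 0.0*(-0.9135 + 0.9135) = -0.9135
  grad(y) = -15.481, v = y - alpha*grad = 0.1949
  prox(v) = soft_thresh(0.1949, 0.0508) = 0.1441
Iteration 2: beta = 0.3333, y = 0.1441 + 0.3333*(0.1441 + 0.9135) = 0.4966
  grad(y) = -7.0202, v = y - alpha*grad = 0.9993
  prox(v) = soft_thresh(0.9993, 0.0508) = 0.9484
Iteration 3: beta = 0.5, y = 0.9484 + 0.5*(0.9484 - 0.1441) = 1.3506
  grad(y) = -1.8963, v = y - alpha*grad = 1.4864
  prox(v) = soft_thresh(1.4864, 0.0508) = 1.4356
f(x_3) = 3*1.4356^2 - 10*1.4356 + 0.71*|1.4356| = -7.1539


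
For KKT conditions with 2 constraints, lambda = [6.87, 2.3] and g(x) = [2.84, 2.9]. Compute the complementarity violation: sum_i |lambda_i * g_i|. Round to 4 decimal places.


KKT complementary slackness check:
lambda_1 * g_1 = 6.87 * 2.84 = 19.5108
lambda_2 * g_2 = 2.3 * 2.9 = 6.67
Total violation = 19.5108 + 6.67 = 26.1808


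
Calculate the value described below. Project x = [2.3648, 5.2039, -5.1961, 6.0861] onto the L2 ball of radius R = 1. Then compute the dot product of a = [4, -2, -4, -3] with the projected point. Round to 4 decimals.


Step 1: Compute ||x|| (intermediates to 6 decimals).
||x|| = sqrt(2.3648^2 + 5.2039^2 + (-5.1961)^2 + 6.0861^2) = 9.834273
Step 2: Project.
Since ||x|| > R, scale = R/||x|| = 1/9.834273 = 0.101685, proj(x) = scale * x
proj(x) = [0.240465, 0.529159, -0.528365, 0.618865]
Step 3: Dot product.
a^T * proj(x) = 4*0.240465 - 2*0.529159 - 4*(-0.528365) - 3*0.618865 = 0.1604


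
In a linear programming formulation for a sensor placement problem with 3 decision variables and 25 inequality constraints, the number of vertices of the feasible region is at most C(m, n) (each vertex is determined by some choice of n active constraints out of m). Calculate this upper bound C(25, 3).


Each vertex corresponds to some choice of n active constraints out of m, so the number of vertices is at most C(m, n) = m! / (n!(m-n)!).
m = 25, n = 3
Numerator: 25 * 24 * 23
Denominator: 3! = 6
C(25, 3) = 2300


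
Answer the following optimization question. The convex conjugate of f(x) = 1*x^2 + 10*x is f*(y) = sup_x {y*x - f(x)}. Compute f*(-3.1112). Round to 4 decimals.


f*(y) = sup_x {y*x - a*x^2 - b*x} = sup_x {(y-b)*x - a*x^2}
FOC: (y - b) - 2a*x = 0 => x* = (y - b)/(2a)
x* = (-3.1112 - 10)/(2*1) = -6.5556
f*(-3.1112) = (y-b)^2/(4a) = (-3.1112 - 10)^2/(4*1)
= 171.9036/4 = 42.9759


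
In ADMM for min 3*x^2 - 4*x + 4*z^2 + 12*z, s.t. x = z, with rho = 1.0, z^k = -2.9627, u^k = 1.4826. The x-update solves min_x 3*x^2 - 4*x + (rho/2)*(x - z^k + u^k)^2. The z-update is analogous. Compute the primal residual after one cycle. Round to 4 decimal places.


ADMM iteration with rho = 1.0, z^k = -2.9627, u^k = 1.4826
Step 1: x-update.
Minimize 3*x^2 - 4*x + (1.0/2)*(x + 2.9627 + 1.4826)^2
FOC: (2*3 + 1.0)*x = 4 + 1.0*(-2.9627 - 1.4826)
x^{k+1} = -0.0636
Step 2: z-update.
Minimize 4*z^2 + 12*z + (1.0/2)*(-0.0636 - z + 1.4826)^2
FOC: (2*4 + 1.0)*z = -12 + 1.0*(-0.0636 + 1.4826)
z^{k+1} = -1.1757
Step 3: u-update.
u^{k+1} = 1.4826 - 0.0636 + 1.1757 = 2.5947
Step 4: Primal residual = |-0.0636 + 1.1757| = 1.1121


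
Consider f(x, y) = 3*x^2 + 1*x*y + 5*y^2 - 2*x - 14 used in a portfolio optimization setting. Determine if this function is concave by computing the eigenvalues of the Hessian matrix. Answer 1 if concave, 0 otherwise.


The Hessian of f(x,y) = 3*x^2 + 1*x*y + 5*y^2 - 2*x - 14 is:
H = [[6, 1], [1, 10]]
Trace = 6 + 10 = 16
Determinant = 6*10 - (1)^2 = 59
Discriminant = (16)^2 - 4*59 = 20.0
Eigenvalues: lambda_1 = 5.7639, lambda_2 = 10.2361
The function is not concave.

0


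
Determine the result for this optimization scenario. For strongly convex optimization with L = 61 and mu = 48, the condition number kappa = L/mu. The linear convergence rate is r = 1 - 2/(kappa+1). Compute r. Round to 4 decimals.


Step 1: Compute the condition number.
kappa = L/mu = 61/48 = 1.2708
Step 2: Compute the convergence rate.
r = 1 - 2/(kappa + 1) = 1 - 2*mu/(L + mu) = (L - mu)/(L + mu) = 13/109 = 0.1193


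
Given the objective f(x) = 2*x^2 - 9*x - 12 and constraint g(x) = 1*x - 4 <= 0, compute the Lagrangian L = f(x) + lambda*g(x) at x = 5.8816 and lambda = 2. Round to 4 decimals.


Step 1: Evaluate f(x).
f(5.8816) = 2*5.8816^2 - 9*5.8816 - 12 = 4.252
Step 2: Evaluate g(x).
g(5.8816) = 1*5.8816 - 4 = 1.8816
Step 3: Compute Lagrangian.
L = 4.252 + 2*1.8816 = 8.0152


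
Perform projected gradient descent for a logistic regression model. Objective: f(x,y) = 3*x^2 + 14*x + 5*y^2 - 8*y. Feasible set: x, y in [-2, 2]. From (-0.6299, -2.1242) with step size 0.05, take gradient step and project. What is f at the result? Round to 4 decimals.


Step 1: Compute gradient at (-0.6299, -2.1242).
grad_x = 2*3*-0.6299 + 14 = 10.2206
grad_y = 2*5*-2.1242 - 8 = -29.242
Step 2: Gradient step.
x_raw = -0.6299 - 0.05*10.2206 = -1.1409
y_raw = -2.1242 - 0.05*-29.242 = -0.6621
Step 3: Project onto [-2, 2].
x_proj = clip(-1.1409) = -1.1409
y_proj = clip(-0.6621) = -0.6621
Step 4: Evaluate f.
f(-1.1409, -0.6621) = -4.5792


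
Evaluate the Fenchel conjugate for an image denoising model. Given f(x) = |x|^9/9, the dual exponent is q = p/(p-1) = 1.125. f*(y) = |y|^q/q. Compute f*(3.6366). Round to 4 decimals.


The conjugate exponent q satisfies 1/p + 1/q = 1.
p = 9, so q = 9/(9 - 1) = 1.125
|y|^q = 3.6366^1.125 = 4.2735
f*(3.6366) = 4.2735 / 1.125 = 3.7987


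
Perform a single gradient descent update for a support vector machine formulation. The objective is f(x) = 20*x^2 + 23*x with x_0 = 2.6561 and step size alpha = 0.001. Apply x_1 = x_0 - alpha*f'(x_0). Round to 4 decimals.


We compute the gradient at x_0 and apply the update.
f'(x) = 40*x + 23
f'(2.6561) = 40*2.6561 + 23 = 129.244
x_1 = 2.6561 - 0.001*129.244 = 2.5269


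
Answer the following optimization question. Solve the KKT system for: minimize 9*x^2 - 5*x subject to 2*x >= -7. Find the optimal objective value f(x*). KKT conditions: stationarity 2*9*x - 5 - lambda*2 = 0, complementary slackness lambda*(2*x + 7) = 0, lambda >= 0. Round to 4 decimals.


Step 1: Try lambda = 0 (constraint inactive).
Stationarity: 2*9*x - 5 = 0
x* = 5/(2*9) = 5/18 = 0.2778 (rounded; the exact value 5/18 is used below)
Check constraint: 2*0.2778 = 0.5556 >= -7 -- satisfied.
Step 2: Compute optimal value.
f(x*) = 9*(5/18)^2 - 5*(5/18) = -0.6944


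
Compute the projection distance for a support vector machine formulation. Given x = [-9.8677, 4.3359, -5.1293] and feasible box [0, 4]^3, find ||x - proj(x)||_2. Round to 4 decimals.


Project each component onto [0, 4].
clip(-9.8677) = 0.0, clip(4.3359) = 4.0, clip(-5.1293) = 0.0
Projection = [0.0, 4.0, 0.0]
Squared diffs: [97.3715, 0.1128, 26.3097]
Distance = sqrt(123.794) = 11.1263


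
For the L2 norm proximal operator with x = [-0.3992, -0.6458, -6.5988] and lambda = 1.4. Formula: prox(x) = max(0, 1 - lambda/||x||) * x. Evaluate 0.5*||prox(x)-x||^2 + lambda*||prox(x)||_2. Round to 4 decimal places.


Step 1: Compute ||x||.
||x|| = 6.6423
Step 2: Compute scaling factor.
scale = max(0, 1 - 1.4/6.6423) = 0.7892
Step 3: prox(x) = [-0.3151, -0.5097, -5.208]
||prox(x)|| = 5.2423
Step 4: Proximal objective.
0.5*||prox-x||^2 = 0.98
lambda*||prox|| = 7.3392
Total = 8.3193


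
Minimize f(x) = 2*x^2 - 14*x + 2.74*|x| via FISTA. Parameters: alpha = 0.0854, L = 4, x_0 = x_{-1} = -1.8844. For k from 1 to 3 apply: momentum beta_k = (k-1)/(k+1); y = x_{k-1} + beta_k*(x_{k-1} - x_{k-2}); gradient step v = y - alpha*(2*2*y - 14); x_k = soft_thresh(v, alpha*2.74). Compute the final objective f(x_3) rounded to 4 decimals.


FISTA on f(x) = 2*x^2 - 14*x + 2.74*|x|
L = 4, alpha = 0.0854
Iteration 1: beta = 0.0, y = -1.8844 + 0.0*(-1.8844 + 1.8844) = -1.8844
  grad(y) = -21.5376, v = y - alpha*grad = -0.0451
  prox(v) = soft_thresh(-0.0451, 0.234) = 0.0
Iteration 2: beta = 0.3333, y = 0.0 + 0.3333*(0.0 + 1.8844) = 0.6281
  grad(y) = -11.4875, v = y - alpha*grad = 1.6092
  prox(v) = soft_thresh(1.6092, 0.234) = 1.3752
Iteration 3: beta = 0.5, y = 1.3752 + 0.5*(1.3752 - 0.0) = 2.0628
  grad(y) = -5.749, v = y - alpha*grad = 2.5537
  prox(v) = soft_thresh(2.5537, 0.234) = 2.3197
f(x_3) = 2*2.3197^2 - 14*2.3197 + 2.74*|2.3197| = -15.3578


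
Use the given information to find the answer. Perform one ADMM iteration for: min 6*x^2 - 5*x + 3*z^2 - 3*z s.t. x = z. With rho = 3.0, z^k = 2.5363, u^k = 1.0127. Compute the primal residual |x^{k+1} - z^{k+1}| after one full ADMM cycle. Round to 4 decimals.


ADMM iteration with rho = 3.0, z^k = 2.5363, u^k = 1.0127
Step 1: x-update.
Minimize 6*x^2 - 5*x + (3.0/2)*(x - 2.5363 + 1.0127)^2
FOC: (2*6 + 3.0)*x = 5 + 3.0*(2.5363 - 1.0127)
x^{k+1} = 0.6381
Step 2: z-update.
Minimize 3*z^2 - 3*z + (3.0/2)*(0.6381 - z + 1.0127)^2
FOC: (2*3 + 3.0)*z = 3 + 3.0*(0.6381 + 1.0127)
z^{k+1} = 0.8836
Step 3: u-update.
u^{k+1} = 1.0127 + 0.6381 - 0.8836 = 0.7672
Step 4: Primal residual = |0.6381 - 0.8836| = 0.2455


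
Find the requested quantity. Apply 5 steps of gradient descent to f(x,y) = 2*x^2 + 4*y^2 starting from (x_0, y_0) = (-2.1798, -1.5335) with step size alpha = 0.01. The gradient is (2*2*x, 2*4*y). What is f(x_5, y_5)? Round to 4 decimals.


Gradient descent on f(x,y) = 2*x^2 + 4*y^2.
Starting point: (-2.1798, -1.5335), alpha = 0.01
Step 1: grad_x = 2*2*-2.1798 = -8.7192, grad_y = 2*4*-1.5335 = -12.268
  x_1 = -2.1798 - 0.01*-8.7192 = -2.0926
  y_1 = -1.5335 - 0.01*-12.268 = -1.4108
Step 2: grad_x = 2*2*-2.0926 = -8.3704, grad_y = 2*4*-1.4108 = -11.2866
  x_2 = -2.0926 - 0.01*-8.3704 = -2.0089
  y_2 = -1.4108 - 0.01*-11.2866 = -1.298
Step 3: grad_x = 2*2*-2.0089 = -8.0356, grad_y = 2*4*-1.298 = -10.3836
  x_3 = -2.0089 - 0.01*-8.0356 = -1.9285
  y_3 = -1.298 - 0.01*-10.3836 = -1.1941
Step 4: grad_x = 2*2*-1.9285 = -7.7142, grad_y = 2*4*-1.1941 = -9.5529
  x_4 = -1.9285 - 0.01*-7.7142 = -1.8514
  y_4 = -1.1941 - 0.01*-9.5529 = -1.0986
Step 5: grad_x = 2*2*-1.8514 = -7.4056, grad_y = 2*4*-1.0986 = -8.7887
  x_5 = -1.8514 - 0.01*-7.4056 = -1.7773
  y_5 = -1.0986 - 0.01*-8.7887 = -1.0107
f(-1.7773, -1.0107) = 2*(-1.7773)^2 + 4*(-1.0107)^2 = 10.404


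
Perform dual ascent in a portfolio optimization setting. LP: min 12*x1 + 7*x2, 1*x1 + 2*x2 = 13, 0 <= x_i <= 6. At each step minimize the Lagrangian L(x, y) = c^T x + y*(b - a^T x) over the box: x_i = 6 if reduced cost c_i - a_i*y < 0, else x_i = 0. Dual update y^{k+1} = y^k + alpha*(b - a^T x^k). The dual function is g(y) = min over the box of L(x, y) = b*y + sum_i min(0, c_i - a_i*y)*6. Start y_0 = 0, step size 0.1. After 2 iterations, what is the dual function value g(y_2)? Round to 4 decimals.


Dual ascent for LP: min 12*x1 + 7*x2, 1*x1 + 2*x2 = 13, 0 <= x_i <= 6
Step 1: y^k = 0.0, reduced costs: (12.0, 7.0)
  x^k = (0.0, 0.0), subgradient = b - a^T x = 13.0
  y^{k+1} = 0.0 + 0.1*13.0 = 1.3
Step 2: y^k = 1.3, reduced costs: (10.7, 4.4)
  x^k = (0.0, 0.0), subgradient = b - a^T x = 13.0
  y^{k+1} = 1.3 + 0.1*13.0 = 2.6
Dual objective at y_2 = 2.6: reduced costs (9.4, 1.8), box minimizer x = (0.0, 0.0)
g(y_2) = b*y + (c1 - a1*y)*x1 + (c2 - a2*y)*x2 = 13*2.6 + 9.4*0.0 + 1.8*0.0 = 33.8 + 0.0 + 0.0 = 33.8


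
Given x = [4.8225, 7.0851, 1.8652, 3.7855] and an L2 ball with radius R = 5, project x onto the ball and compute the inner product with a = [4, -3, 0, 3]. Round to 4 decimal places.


Step 1: Compute ||x|| (intermediates to 6 decimals).
||x|| = sqrt(4.8225^2 + 7.0851^2 + 1.8652^2 + 3.7855^2) = 9.553226
Step 2: Project.
Since ||x|| > R, scale = R/||x|| = 5/9.553226 = 0.523383, proj(x) = scale * x
proj(x) = [2.524015, 3.708221, 0.976214, 1.981266]
Step 3: Dot product.
a^T * proj(x) = 4*2.524015 - 3*3.708221 + 0*0.976214 + 3*1.981266 = 4.9152


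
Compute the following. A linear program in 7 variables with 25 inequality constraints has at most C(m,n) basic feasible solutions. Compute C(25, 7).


Each vertex corresponds to some choice of n active constraints out of m, so the number of vertices is at most C(m, n) = m! / (n!(m-n)!).
m = 25, n = 7
Numerator: 25 * 24 * 23 * 22 * 21 * 20 * 19
Denominator: 7! = 5040
C(25, 7) = 480700


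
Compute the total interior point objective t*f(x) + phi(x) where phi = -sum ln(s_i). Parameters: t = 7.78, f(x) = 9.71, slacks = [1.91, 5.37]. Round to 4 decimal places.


Step 1: Compute log-barrier.
ln values: [0.6471, 1.6808]
phi = -(0.6471 + 1.6808) = -2.3279
Step 2: Compute augmented objective.
t*f(x) = 7.78*9.71 = 75.5438
Total = 75.5438 - 2.3279 = 73.2159


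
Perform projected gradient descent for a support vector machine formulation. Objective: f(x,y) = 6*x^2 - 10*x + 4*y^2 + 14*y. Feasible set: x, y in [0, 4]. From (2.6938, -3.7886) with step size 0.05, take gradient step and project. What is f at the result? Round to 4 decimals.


Step 1: Compute gradient at (2.6938, -3.7886).
grad_x = 2*6*2.6938 - 10 = 22.3256
grad_y = 2*4*-3.7886 + 14 = -16.3088
Step 2: Gradient step.
x_raw = 2.6938 - 0.05*22.3256 = 1.5775
y_raw = -3.7886 - 0.05*-16.3088 = -2.9732
Step 3: Project onto [0, 4].
x_proj = clip(1.5775) = 1.5775
y_proj = clip(-2.9732) = 0.0
Step 4: Evaluate f.
f(1.5775, 0.0) = -0.8438


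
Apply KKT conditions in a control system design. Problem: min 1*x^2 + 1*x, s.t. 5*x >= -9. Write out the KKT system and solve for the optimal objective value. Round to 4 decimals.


Step 1: Try lambda = 0 (constraint inactive).
Stationarity: 2*1*x + 1 = 0
x* = -1/(2*1) = -0.5
Check constraint: 5*-0.5 = -2.5 >= -9 -- satisfied.
Step 2: Compute optimal value.
f(x*) = 1*(-0.5)^2 + 1*(-0.5) = -0.25


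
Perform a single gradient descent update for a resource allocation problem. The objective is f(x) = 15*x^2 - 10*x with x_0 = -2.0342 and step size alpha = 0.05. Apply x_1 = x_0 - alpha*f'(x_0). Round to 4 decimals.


We compute the gradient at x_0 and apply the update.
f'(x) = 30*x - 10
f'(-2.0342) = 30*-2.0342 - 10 = -71.026
x_1 = -2.0342 - 0.05*-71.026 = 1.5171


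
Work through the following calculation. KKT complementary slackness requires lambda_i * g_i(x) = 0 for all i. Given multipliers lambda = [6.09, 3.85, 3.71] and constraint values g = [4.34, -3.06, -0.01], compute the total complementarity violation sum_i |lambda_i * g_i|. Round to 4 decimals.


KKT complementary slackness check:
lambda_1 * g_1 = 6.09 * 4.34 = 26.4306
lambda_2 * g_2 = 3.85 * -3.06 = -11.781
lambda_3 * g_3 = 3.71 * -0.01 = -0.0371
Total violation = 26.4306 + 11.781 + 0.0371 = 38.2487


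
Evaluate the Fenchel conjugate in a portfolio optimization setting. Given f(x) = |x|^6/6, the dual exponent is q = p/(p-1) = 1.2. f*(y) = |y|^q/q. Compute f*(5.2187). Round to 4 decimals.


The conjugate exponent q satisfies 1/p + 1/q = 1.
p = 6, so q = 6/(6 - 1) = 1.2
|y|^q = 5.2187^1.2 = 7.2623
f*(5.2187) = 7.2623 / 1.2 = 6.0519


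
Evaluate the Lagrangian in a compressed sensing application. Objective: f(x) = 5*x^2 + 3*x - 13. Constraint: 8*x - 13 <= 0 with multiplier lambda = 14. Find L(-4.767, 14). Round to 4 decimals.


Step 1: Evaluate f(x).
f(-4.767) = 5*(-4.767)^2 + 3*(-4.767) - 13 = 86.3204
Step 2: Evaluate g(x).
g(-4.767) = 8*-4.767 - 13 = -51.136
Step 3: Compute Lagrangian.
L = 86.3204 + 14*-51.136 = -629.5836


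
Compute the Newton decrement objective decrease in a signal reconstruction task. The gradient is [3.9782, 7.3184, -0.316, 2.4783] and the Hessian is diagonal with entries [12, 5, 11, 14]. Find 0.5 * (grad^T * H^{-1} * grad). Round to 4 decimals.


Step 1: H is diagonal, so H^(-1) * g = [0.3315, 1.4637, -0.0287, 0.177].
Step 2: g^T H^(-1) g = sum_i g_i^2 / H_ii
  = (3.9782)^2/12 + (7.3184)^2/5 + (-0.316)^2/11 + (2.4783)^2/14
  = 1.3188 + 10.7118 + 0.0091 + 0.4387 = 12.4784
Step 3: Objective decrease = 0.5 * g^T H^(-1) g = 6.2392


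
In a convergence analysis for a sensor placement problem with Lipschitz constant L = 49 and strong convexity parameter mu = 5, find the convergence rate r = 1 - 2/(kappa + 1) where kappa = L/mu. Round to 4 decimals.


Step 1: Compute the condition number.
kappa = L/mu = 49/5 = 9.8
Step 2: Compute the convergence rate.
r = 1 - 2/(kappa + 1) = 1 - 2*mu/(L + mu) = (L - mu)/(L + mu) = 44/54 = 0.8148


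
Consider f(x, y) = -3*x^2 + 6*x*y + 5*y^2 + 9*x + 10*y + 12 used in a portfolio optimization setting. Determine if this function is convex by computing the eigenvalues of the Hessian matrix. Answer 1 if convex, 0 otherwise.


The Hessian of f(x,y) = -3*x^2 + 6*x*y + 5*y^2 + 9*x + 10*y + 12 is:
H = [[-6, 6], [6, 10]]
Trace = -6 + 10 = 4
Determinant = -6*10 - (6)^2 = -96
Discriminant = (4)^2 - 4*-96 = 400.0
Eigenvalues: lambda_1 = -8.0, lambda_2 = 12.0
The function is not convex.

0


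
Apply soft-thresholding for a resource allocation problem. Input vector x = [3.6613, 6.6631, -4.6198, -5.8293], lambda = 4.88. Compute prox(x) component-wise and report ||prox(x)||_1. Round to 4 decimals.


Soft-thresholding with lambda = 4.88:
prox(3.6613) = sign(3.6613)*max(|3.6613| - 4.88, 0) = 0.0
prox(6.6631) = sign(6.6631)*max(|6.6631| - 4.88, 0) = 1.7831
prox(-4.6198) = sign(-4.6198)*max(|-4.6198| - 4.88, 0) = 0.0
prox(-5.8293) = sign(-5.8293)*max(|-5.8293| - 4.88, 0) = -0.9493
prox(x) = [0.0, 1.7831, 0.0, -0.9493]
||prox(x)||_1 = 0.0 + 1.7831 + 0.0 + 0.9493 = 2.7324


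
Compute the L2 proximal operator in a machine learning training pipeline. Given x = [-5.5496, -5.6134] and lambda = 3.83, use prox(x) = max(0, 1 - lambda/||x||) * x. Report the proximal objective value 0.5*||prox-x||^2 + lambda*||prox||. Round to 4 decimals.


Step 1: Compute ||x||.
||x|| = 7.8936
Step 2: Compute scaling factor.
scale = max(0, 1 - 3.83/7.8936) = 0.5148
Step 3: prox(x) = [-2.8569, -2.8897]
||prox(x)|| = 4.0636
Step 4: Proximal objective.
0.5*||prox-x||^2 = 7.3345
lambda*||prox|| = 15.5636
Total = 22.8979


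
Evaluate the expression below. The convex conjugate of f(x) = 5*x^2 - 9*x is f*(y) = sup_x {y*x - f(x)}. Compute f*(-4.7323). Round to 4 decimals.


f*(y) = sup_x {y*x - a*x^2 - b*x} = sup_x {(y-b)*x - a*x^2}
FOC: (y - b) - 2a*x = 0 => x* = (y - b)/(2a)
x* = (-4.7323 + 9)/(2*5) = 0.4268
f*(-4.7323) = (y-b)^2/(4a) = (-4.7323 + 9)^2/(4*5)
= 18.2133/20 = 0.9107


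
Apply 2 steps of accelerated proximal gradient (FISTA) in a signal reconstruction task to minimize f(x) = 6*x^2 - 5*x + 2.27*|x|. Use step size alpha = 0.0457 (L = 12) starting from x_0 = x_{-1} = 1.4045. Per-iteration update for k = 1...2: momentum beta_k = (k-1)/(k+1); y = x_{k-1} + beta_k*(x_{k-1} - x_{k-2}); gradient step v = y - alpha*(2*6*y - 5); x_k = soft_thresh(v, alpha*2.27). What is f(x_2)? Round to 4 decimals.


FISTA on f(x) = 6*x^2 - 5*x + 2.27*|x|
L = 12, alpha = 0.0457
Iteration 1: beta = 0.0, y = 1.4045 + 0.0*(1.4045 - 1.4045) = 1.4045
  grad(y) = 11.854, v = y - alpha*grad = 0.8628
  prox(v) = soft_thresh(0.8628, 0.1037) = 0.759
Iteration 2: beta = 0.3333, y = 0.759 + 0.3333*(0.759 - 1.4045) = 0.5439
  grad(y) = 1.5265, v = y - alpha*grad = 0.4741
  prox(v) = soft_thresh(0.4741, 0.1037) = 0.3704
f(x_2) = 6*0.3704^2 - 5*0.3704 + 2.27*|0.3704| = -0.1881


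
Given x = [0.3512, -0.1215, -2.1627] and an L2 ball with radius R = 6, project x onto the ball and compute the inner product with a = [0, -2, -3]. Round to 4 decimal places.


Step 1: Compute ||x|| (intermediates to 6 decimals).
||x|| = sqrt(0.3512^2 + (-0.1215)^2 + (-2.1627)^2) = 2.194396
Step 2: Project.
Since ||x|| <= R, proj = x (no scaling needed).
proj(x) = [0.3512, -0.1215, -2.1627]
Step 3: Dot product.
a^T * proj(x) = 0*0.3512 - 2*(-0.1215) - 3*(-2.1627) = 6.7311


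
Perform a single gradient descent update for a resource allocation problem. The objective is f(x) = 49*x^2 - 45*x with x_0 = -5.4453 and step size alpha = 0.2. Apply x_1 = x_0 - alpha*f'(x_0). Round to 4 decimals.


We compute the gradient at x_0 and apply the update.
f'(x) = 98*x - 45
f'(-5.4453) = 98*-5.4453 - 45 = -578.6394
x_1 = -5.4453 - 0.2*-578.6394 = 110.2826


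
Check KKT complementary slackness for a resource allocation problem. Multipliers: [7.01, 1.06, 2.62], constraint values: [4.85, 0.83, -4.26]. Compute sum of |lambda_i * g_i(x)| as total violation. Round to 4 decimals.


KKT complementary slackness check:
lambda_1 * g_1 = 7.01 * 4.85 = 33.9985
lambda_2 * g_2 = 1.06 * 0.83 = 0.8798
lambda_3 * g_3 = 2.62 * -4.26 = -11.1612
Total violation = 33.9985 + 0.8798 + 11.1612 = 46.0395


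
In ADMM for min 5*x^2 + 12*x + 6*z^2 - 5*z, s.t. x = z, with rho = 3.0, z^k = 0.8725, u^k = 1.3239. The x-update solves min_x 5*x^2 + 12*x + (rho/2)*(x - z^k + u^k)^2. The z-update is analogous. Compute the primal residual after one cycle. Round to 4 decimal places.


ADMM iteration with rho = 3.0, z^k = 0.8725, u^k = 1.3239
Step 1: x-update.
Minimize 5*x^2 + 12*x + (3.0/2)*(x - 0.8725 + 1.3239)^2
FOC: (2*5 + 3.0)*x = -12 + 3.0*(0.8725 - 1.3239)
x^{k+1} = -1.0272
Step 2: z-update.
Minimize 6*z^2 - 5*z + (3.0/2)*(-1.0272 - z + 1.3239)^2
FOC: (2*6 + 3.0)*z = 5 + 3.0*(-1.0272 + 1.3239)
z^{k+1} = 0.3927
Step 3: u-update.
u^{k+1} = 1.3239 - 1.0272 - 0.3927 = -0.096
Step 4: Primal residual = |-1.0272 - 0.3927| = 1.4199


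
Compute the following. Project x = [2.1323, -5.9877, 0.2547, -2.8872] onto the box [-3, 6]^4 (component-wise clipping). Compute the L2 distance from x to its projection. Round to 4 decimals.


Project each component onto [-3, 6].
clip(2.1323) = 2.1323, clip(-5.9877) = -3.0, clip(0.2547) = 0.2547, clip(-2.8872) = -2.8872
Projection = [2.1323, -3.0, 0.2547, -2.8872]
Squared diffs: [0.0, 8.9264, 0.0, 0.0]
Distance = sqrt(8.9264) = 2.9877


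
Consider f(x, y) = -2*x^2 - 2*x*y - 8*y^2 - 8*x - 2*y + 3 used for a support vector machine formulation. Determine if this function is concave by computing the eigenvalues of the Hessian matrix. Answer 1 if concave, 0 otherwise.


The Hessian of f(x,y) = -2*x^2 - 2*x*y - 8*y^2 - 8*x - 2*y + 3 is:
H = [[-4, -2], [-2, -16]]
Trace = -4 - 16 = -20
Determinant = -4*-16 - (-2)^2 = 60
Discriminant = (-20)^2 - 4*60 = 160.0
Eigenvalues: lambda_1 = -16.3246, lambda_2 = -3.6754
The function is concave.

1


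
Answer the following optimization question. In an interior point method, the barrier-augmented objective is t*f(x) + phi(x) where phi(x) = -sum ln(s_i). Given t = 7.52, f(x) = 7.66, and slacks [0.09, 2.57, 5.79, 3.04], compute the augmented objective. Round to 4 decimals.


Step 1: Compute log-barrier.
ln values: [-2.4079, 0.9439, 1.7561, 1.1119]
phi = -(-2.4079 + 0.9439 + 1.7561 + 1.1119) = -1.404
Step 2: Compute augmented objective.
t*f(x) = 7.52*7.66 = 57.6032
Total = 57.6032 - 1.404 = 56.1992


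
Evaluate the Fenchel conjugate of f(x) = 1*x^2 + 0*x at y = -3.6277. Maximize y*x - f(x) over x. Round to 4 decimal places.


f*(y) = sup_x {y*x - a*x^2 - b*x} = sup_x {(y-b)*x - a*x^2}
FOC: (y - b) - 2a*x = 0 => x* = (y - b)/(2a)
x* = (-3.6277 - 0)/(2*1) = -1.8139
f*(-3.6277) = (y-b)^2/(4a) = (-3.6277 - 0)^2/(4*1)
= 13.1602/4 = 3.2901


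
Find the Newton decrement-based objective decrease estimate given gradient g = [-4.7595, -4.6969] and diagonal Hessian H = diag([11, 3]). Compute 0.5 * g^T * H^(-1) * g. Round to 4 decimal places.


Step 1: H is diagonal, so H^(-1) * g = [-0.4327, -1.5656].
Step 2: g^T H^(-1) g = sum_i g_i^2 / H_ii
  = (-4.7595)^2/11 + (-4.6969)^2/3
  = 2.0593 + 7.3536 = 9.413
Step 3: Objective decrease = 0.5 * g^T H^(-1) g = 4.7065


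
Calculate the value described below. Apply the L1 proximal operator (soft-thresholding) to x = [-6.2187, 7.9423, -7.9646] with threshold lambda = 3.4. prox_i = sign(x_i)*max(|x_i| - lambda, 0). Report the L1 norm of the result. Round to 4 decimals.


Soft-thresholding with lambda = 3.4:
prox(-6.2187) = sign(-6.2187)*max(|-6.2187| - 3.4, 0) = -2.8187
prox(7.9423) = sign(7.9423)*max(|7.9423| - 3.4, 0) = 4.5423
prox(-7.9646) = sign(-7.9646)*max(|-7.9646| - 3.4, 0) = -4.5646
prox(x) = [-2.8187, 4.5423, -4.5646]
||prox(x)||_1 = 2.8187 + 4.5423 + 4.5646 = 11.9256


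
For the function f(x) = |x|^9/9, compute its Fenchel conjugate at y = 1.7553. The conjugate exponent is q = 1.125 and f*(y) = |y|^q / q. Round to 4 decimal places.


The conjugate exponent q satisfies 1/p + 1/q = 1.
p = 9, so q = 9/(9 - 1) = 1.125
|y|^q = 1.7553^1.125 = 1.8832
f*(1.7553) = 1.8832 / 1.125 = 1.674


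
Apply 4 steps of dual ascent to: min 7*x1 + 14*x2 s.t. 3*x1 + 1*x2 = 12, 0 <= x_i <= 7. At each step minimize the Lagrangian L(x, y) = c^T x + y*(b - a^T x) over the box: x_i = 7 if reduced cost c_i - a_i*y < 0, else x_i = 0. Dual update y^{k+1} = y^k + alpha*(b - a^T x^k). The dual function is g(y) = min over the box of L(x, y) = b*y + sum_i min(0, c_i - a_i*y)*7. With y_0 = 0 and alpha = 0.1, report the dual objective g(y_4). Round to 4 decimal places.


Dual ascent for LP: min 7*x1 + 14*x2, 3*x1 + 1*x2 = 12, 0 <= x_i <= 7
Step 1: y^k = 0.0, reduced costs: (7.0, 14.0)
  x^k = (0.0, 0.0), subgradient = b - a^T x = 12.0
  y^{k+1} = 0.0 + 0.1*12.0 = 1.2
Step 2: y^k = 1.2, reduced costs: (3.4, 12.8)
  x^k = (0.0, 0.0), subgradient = b - a^T x = 12.0
  y^{k+1} = 1.2 + 0.1*12.0 = 2.4
Step 3: y^k = 2.4, reduced costs: (-0.2, 11.6)
  x^k = (7.0, 0.0), subgradient = b - a^T x = -9.0
  y^{k+1} = 2.4 + 0.1*-9.0 = 1.5
Step 4: y^k = 1.5, reduced costs: (2.5, 12.5)
  x^k = (0.0, 0.0), subgradient = b - a^T x = 12.0
  y^{k+1} = 1.5 + 0.1*12.0 = 2.7
Dual objective at y_4 = 2.7: reduced costs (-1.1, 11.3), box minimizer x = (7.0, 0.0)
g(y_4) = b*y + (c1 - a1*y)*x1 + (c2 - a2*y)*x2 = 12*2.7 + (-1.1)*7.0 + 11.3*0.0 = 32.4 - 7.7 + 0.0 = 24.7


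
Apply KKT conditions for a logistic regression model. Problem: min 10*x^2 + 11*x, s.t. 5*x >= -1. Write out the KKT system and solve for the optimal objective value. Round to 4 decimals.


Step 1: Try lambda = 0 (constraint inactive).
x_unc = -11/(2*10) = -0.55
Check: 5*-0.55 = -2.75 < -1 -- violated!
Step 2: Constraint must be active: 5*x = -1
x* = -1/5 = -0.2
lambda = (2*10*(-0.2) + 11)/5 = 1.4
Step 3: Compute optimal value.
f(x*) = 10*(-0.2)^2 + 11*(-0.2) = -1.8


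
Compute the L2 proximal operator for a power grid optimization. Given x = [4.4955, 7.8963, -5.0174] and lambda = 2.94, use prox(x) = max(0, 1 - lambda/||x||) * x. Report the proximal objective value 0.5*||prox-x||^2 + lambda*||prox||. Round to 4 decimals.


Step 1: Compute ||x||.
||x|| = 10.3796
Step 2: Compute scaling factor.
scale = max(0, 1 - 2.94/10.3796) = 0.7168
Step 3: prox(x) = [3.2222, 5.6597, -3.5962]
||prox(x)|| = 7.4396
Step 4: Proximal objective.
0.5*||prox-x||^2 = 4.3218
lambda*||prox|| = 21.8724
Total = 26.1941


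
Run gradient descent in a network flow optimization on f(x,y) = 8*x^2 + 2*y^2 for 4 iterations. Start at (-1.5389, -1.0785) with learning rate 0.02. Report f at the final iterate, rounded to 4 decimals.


Gradient descent on f(x,y) = 8*x^2 + 2*y^2.
Starting point: (-1.5389, -1.0785), alpha = 0.02
Step 1: grad_x = 2*8*-1.5389 = -24.6224, grad_y = 2*2*-1.0785 = -4.314
  x_1 = -1.5389 - 0.02*-24.6224 = -1.0465
  y_1 = -1.0785 - 0.02*-4.314 = -0.9922
Step 2: grad_x = 2*8*-1.0465 = -16.7432, grad_y = 2*2*-0.9922 = -3.9689
  x_2 = -1.0465 - 0.02*-16.7432 = -0.7116
  y_2 = -0.9922 - 0.02*-3.9689 = -0.9128
Step 3: grad_x = 2*8*-0.7116 = -11.3854, grad_y = 2*2*-0.9128 = -3.6514
  x_3 = -0.7116 - 0.02*-11.3854 = -0.4839
  y_3 = -0.9128 - 0.02*-3.6514 = -0.8398
Step 4: grad_x = 2*8*-0.4839 = -7.7421, grad_y = 2*2*-0.8398 = -3.3593
  x_4 = -0.4839 - 0.02*-7.7421 = -0.329
  y_4 = -0.8398 - 0.02*-3.3593 = -0.7726
f(-0.329, -0.7726) = 8*(-0.329)^2 + 2*(-0.7726)^2 = 2.06


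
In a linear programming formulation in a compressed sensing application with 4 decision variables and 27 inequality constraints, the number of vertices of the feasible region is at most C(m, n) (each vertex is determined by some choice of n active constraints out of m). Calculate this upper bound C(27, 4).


Each vertex corresponds to some choice of n active constraints out of m, so the number of vertices is at most C(m, n) = m! / (n!(m-n)!).
m = 27, n = 4
Numerator: 27 * 26 * 25 * 24
Denominator: 4! = 24
C(27, 4) = 17550


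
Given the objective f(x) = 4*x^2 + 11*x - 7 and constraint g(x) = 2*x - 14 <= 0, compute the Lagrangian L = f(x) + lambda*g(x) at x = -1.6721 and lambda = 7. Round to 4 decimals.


Step 1: Evaluate f(x).
f(-1.6721) = 4*(-1.6721)^2 + 11*(-1.6721) - 7 = -14.2094
Step 2: Evaluate g(x).
g(-1.6721) = 2*-1.6721 - 14 = -17.3442
Step 3: Compute Lagrangian.
L = -14.2094 + 7*-17.3442 = -135.6188
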